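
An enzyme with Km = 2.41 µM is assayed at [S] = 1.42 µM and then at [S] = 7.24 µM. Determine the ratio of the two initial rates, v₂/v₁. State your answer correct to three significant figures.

The fractional saturations are [S]/(Km+[S]) = 1.42/3.830 = 0.3708 and 7.24/9.650 = 0.7503.
v₂/v₁ is just their ratio: 0.7503/0.3708 = 2.02.

2.02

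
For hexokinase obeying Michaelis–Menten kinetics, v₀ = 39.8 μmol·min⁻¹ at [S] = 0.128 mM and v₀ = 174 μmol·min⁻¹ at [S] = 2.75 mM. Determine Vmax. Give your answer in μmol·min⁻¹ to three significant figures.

208 μmol·min⁻¹

In reciprocal form, 1/v = (Km/Vmax)·(1/[S]) + 1/Vmax. The two points give (1/[S], 1/v) = (7.812, 0.02513) and (0.3636, 0.005747).
Slope = (0.02513 − 0.005747)/(7.812 − 0.3636) = 0.002602; intercept = 0.02513 − 0.002602×7.812 = 0.004801.
Vmax = 1/intercept = 208 μmol·min⁻¹; Km = slope × Vmax = 0.002602 × 208 = 0.542 mM.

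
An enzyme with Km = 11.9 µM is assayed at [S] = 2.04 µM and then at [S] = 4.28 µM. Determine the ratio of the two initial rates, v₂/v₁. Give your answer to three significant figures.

1.81

The fractional saturations are [S]/(Km+[S]) = 2.04/13.94 = 0.1463 and 4.28/16.18 = 0.2645.
v₂/v₁ is just their ratio: 0.2645/0.1463 = 1.81.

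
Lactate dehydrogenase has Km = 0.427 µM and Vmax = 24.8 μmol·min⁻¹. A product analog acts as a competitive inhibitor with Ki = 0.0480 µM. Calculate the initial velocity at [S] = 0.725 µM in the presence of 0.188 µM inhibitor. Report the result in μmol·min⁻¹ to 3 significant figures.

6.37 μmol·min⁻¹

With α = 1 + [I]/Ki = 1 + 0.188/0.0480 = 4.917, the competitive rate law is v = Vmax[S] / (αKm + [S]).
v = 24.8×0.725 / (4.917×0.427 + 0.725) = 17.98/2.824 = 6.37 μmol·min⁻¹.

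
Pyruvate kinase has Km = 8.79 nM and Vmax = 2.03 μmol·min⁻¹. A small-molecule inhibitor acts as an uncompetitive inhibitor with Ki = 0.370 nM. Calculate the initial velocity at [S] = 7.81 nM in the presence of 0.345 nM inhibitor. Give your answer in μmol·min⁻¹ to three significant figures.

α = 1 + [I]/Ki = 1 + 0.345/0.370 = 1.932.
For an uncompetitive inhibitor, both parameters are divided by α, giving Vmax/α and Km/α: Km,app = 4.55 nM, Vmax,app = 1.05 μmol·min⁻¹.
v = Vmax,app·[S]/(Km,app + [S]) = 1.05 × 7.81/(4.55 + 7.81) = 0.664 μmol·min⁻¹.

0.664 μmol·min⁻¹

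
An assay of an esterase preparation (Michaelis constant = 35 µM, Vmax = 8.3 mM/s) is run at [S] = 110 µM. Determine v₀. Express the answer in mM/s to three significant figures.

[S]/(Km+[S]) = 110/145.0 = 0.7586, the fractional saturation.
v = 0.7586 × Vmax = 0.7586 × 8.3 = 6.30 mM/s.

6.30 mM/s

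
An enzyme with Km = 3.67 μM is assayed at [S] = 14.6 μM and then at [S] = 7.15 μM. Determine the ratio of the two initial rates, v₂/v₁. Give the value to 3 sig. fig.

The fractional saturations are [S]/(Km+[S]) = 14.6/18.27 = 0.7991 and 7.15/10.82 = 0.6608.
v₂/v₁ is just their ratio: 0.6608/0.7991 = 0.827.

0.827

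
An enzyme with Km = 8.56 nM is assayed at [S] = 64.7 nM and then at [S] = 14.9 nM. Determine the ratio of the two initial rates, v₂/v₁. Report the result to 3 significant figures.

0.719

The fractional saturations are [S]/(Km+[S]) = 64.7/73.26 = 0.8832 and 14.9/23.46 = 0.6351.
v₂/v₁ is just their ratio: 0.6351/0.8832 = 0.719.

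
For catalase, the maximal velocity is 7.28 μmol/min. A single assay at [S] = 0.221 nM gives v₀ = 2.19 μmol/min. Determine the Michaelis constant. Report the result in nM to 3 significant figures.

0.514 nM

From v = Vmax[S]/(Km+[S]), Km = [S](Vmax − v)/v.
Km = 0.221 × (7.28 − 2.19) / 2.19 = 1.125/2.19 = 0.514 nM.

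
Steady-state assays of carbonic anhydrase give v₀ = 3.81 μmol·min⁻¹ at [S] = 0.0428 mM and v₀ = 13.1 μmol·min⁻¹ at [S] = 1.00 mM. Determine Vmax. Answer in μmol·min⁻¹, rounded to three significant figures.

14.7 μmol·min⁻¹

From v = Vmax[S]/(Km+[S]), each point gives Vmax = v(Km+[S])/[S].
Equating: 3.81(Km+0.0428)/0.0428 = 13.1(Km+1.00)/1.00.
89.02·Km + 3.81 = 13.10·Km + 13.1, so (89.02 − 13.10)·Km = 13.1 − 3.81.
Km = 9.290/75.92 = 0.122 mM; then Vmax = 3.81(0.122+0.0428)/0.0428 = 14.7 μmol·min⁻¹.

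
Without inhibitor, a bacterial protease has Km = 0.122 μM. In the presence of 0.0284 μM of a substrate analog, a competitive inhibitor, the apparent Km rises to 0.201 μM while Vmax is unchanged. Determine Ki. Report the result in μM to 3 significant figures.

Competitive: Km,app = α·Km with α = 1 + [I]/Ki.
α = Km,app/Km = 0.201/0.122 = 1.648.
Ki = [I]/(α − 1) = 0.0284/0.6475 = 0.0439 μM.

0.0439 μM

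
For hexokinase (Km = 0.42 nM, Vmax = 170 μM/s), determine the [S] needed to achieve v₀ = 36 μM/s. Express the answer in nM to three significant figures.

0.113 nM

The required fractional saturation is v/Vmax = 36/170 = 0.2118.
Then [S]/(Km+[S]) = 0.2118 ⇒ [S] = 0.42 × 0.2118/(1 − 0.2118) = 0.113 nM.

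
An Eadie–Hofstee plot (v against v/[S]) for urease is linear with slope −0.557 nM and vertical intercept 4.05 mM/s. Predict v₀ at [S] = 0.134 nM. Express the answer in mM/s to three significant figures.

0.785 mM/s

In the Eadie–Hofstee form v = Vmax − Km·(v/[S]), the slope is −Km and the intercept is Vmax, so Km = 0.557 nM and Vmax = 4.05 mM/s.
v = 4.05 × 0.134/(0.557 + 0.134) = 0.785 mM/s.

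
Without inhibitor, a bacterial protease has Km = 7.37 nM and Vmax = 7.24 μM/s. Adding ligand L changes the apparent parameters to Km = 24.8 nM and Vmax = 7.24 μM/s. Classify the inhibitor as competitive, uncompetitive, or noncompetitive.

competitive

Km increases (7.37 → 24.8 nM) while Vmax is unchanged — the hallmark of competitive inhibition.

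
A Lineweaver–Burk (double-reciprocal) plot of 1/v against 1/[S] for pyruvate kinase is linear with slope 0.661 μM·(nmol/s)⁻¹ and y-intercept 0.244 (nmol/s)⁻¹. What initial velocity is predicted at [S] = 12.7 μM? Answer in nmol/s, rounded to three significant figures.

The y-intercept is 1/Vmax, so Vmax = 1/0.244 = 4.10 nmol/s.
The slope is Km/Vmax, so Km = 0.661 × 4.10 = 2.71 μM.
Then v = 4.10 × 12.7/(2.71 + 12.7) = 3.38 nmol/s.

3.38 nmol/s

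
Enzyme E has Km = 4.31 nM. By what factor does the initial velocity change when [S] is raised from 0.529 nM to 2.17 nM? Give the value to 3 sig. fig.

3.06

The fractional saturations are [S]/(Km+[S]) = 0.529/4.839 = 0.1093 and 2.17/6.480 = 0.3349.
v₂/v₁ is just their ratio: 0.3349/0.1093 = 3.06.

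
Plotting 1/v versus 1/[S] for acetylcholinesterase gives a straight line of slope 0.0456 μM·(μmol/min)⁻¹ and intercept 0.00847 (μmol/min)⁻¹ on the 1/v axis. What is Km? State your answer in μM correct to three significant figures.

y-intercept = 1/Vmax ⇒ Vmax = 118 μmol/min; slope = Km/Vmax ⇒ Km = slope × Vmax.
Km = 0.0456 × 118 = 5.38 μM.

5.38 μM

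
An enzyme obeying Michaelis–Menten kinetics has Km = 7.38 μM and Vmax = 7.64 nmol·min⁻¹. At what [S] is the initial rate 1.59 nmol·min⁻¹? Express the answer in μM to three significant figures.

The required fractional saturation is v/Vmax = 1.59/7.64 = 0.2081.
Then [S]/(Km+[S]) = 0.2081 ⇒ [S] = 7.38 × 0.2081/(1 − 0.2081) = 1.94 μM.

1.94 μM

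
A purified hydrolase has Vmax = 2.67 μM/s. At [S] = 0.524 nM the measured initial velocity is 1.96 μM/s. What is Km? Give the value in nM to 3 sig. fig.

0.190 nM

v/Vmax = 1.96/2.67 = 0.7341 = [S]/(Km+[S]).
So Km + [S] = [S]/0.7341 = 0.7138 nM, giving Km = 0.7138 − 0.524 = 0.190 nM.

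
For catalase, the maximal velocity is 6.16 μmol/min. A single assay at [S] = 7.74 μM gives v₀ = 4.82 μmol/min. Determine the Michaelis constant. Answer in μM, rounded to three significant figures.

v/Vmax = 4.82/6.16 = 0.7825 = [S]/(Km+[S]).
So Km + [S] = [S]/0.7825 = 9.892 μM, giving Km = 9.892 − 7.74 = 2.15 μM.

2.15 μM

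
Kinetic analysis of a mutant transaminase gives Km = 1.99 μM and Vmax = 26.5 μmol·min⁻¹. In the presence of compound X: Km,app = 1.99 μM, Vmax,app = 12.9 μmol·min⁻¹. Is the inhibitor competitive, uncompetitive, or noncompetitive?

Vmax decreases (26.5 → 12.9 μmol·min⁻¹) while Km is unchanged — pure noncompetitive inhibition.

noncompetitive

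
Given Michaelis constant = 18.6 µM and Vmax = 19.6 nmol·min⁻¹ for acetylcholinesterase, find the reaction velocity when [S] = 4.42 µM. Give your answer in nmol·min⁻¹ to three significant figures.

[S]/(Km+[S]) = 4.42/23.02 = 0.1920, the fractional saturation.
v = 0.1920 × Vmax = 0.1920 × 19.6 = 3.76 nmol·min⁻¹.

3.76 nmol·min⁻¹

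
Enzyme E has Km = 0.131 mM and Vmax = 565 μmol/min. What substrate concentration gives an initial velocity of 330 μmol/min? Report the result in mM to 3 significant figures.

0.184 mM

Rearranging v = Vmax[S]/(Km+[S]) gives [S] = Km·v/(Vmax − v).
[S] = 0.131 × 330 / (565 − 330) = 43.23/235.0 = 0.184 mM.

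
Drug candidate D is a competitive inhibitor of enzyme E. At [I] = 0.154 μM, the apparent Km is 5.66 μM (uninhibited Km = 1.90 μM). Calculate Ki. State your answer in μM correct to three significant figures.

Competitive: Km,app = α·Km with α = 1 + [I]/Ki.
α = Km,app/Km = 5.66/1.90 = 2.979.
Ki = [I]/(α − 1) = 0.154/1.979 = 0.0778 μM.

0.0778 μM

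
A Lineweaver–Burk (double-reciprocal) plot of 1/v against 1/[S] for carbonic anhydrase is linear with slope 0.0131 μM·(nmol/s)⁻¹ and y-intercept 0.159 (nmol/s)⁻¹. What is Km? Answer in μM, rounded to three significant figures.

y-intercept = 1/Vmax ⇒ Vmax = 6.29 nmol/s; slope = Km/Vmax ⇒ Km = slope × Vmax.
Km = 0.0131 × 6.29 = 0.0824 μM.

0.0824 μM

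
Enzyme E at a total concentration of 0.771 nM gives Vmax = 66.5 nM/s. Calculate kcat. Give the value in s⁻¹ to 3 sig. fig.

kcat = Vmax/[E]total = 66.5 nM/s / 0.771 nM = 86.3 s⁻¹.

86.3 s⁻¹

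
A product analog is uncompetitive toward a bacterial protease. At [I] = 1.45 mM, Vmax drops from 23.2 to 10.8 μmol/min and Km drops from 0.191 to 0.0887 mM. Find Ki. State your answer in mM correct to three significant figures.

1.26 mM

Uncompetitive: Vmax,app = Vmax/α (and Km,app = Km/α) with α = 1 + [I]/Ki.
α = Vmax/Vmax,app = 23.2/10.8 = 2.148.
Ki = [I]/(α − 1) = 1.45/1.148 = 1.26 mM.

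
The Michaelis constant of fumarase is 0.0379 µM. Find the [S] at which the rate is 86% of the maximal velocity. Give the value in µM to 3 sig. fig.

0.233 µM

v/Vmax = [S]/(Km+[S]) = 0.86, so [S] = Km·0.86/(1 − 0.86) = 0.0379 × 6.143.
[S] = 0.233 µM.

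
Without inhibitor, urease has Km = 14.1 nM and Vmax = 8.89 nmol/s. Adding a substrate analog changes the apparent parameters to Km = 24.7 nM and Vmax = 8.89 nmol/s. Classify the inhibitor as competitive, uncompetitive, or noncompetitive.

Km increases (14.1 → 24.7 nM) while Vmax is unchanged — the hallmark of competitive inhibition.

competitive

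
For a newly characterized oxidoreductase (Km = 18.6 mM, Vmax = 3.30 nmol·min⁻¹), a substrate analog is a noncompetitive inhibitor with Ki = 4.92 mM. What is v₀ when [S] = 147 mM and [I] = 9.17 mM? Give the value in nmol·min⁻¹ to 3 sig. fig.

α = 1 + [I]/Ki = 1 + 9.17/4.92 = 2.864.
For a noncompetitive inhibitor, Vmax is reduced to Vmax/α while Km is unchanged: Km,app = 18.6 mM, Vmax,app = 1.15 nmol·min⁻¹.
v = Vmax,app·[S]/(Km,app + [S]) = 1.15 × 147/(18.6 + 147) = 1.02 nmol·min⁻¹.

1.02 nmol·min⁻¹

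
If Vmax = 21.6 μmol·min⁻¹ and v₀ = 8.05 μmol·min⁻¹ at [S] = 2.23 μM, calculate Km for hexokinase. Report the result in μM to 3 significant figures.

From v = Vmax[S]/(Km+[S]), Km = [S](Vmax − v)/v.
Km = 2.23 × (21.6 − 8.05) / 8.05 = 30.22/8.05 = 3.75 μM.

3.75 μM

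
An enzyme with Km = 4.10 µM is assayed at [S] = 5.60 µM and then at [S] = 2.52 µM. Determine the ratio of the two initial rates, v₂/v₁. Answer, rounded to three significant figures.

0.659

Since Vmax cancels, v₂/v₁ = [S]₂(Km+[S]₁) / [S]₁(Km+[S]₂).
= 2.52×(4.10+5.60) / (5.60×(4.10+2.52)) = 24.44/37.07 = 0.659.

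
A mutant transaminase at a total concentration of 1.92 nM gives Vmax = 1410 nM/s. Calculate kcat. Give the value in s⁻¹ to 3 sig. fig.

734 s⁻¹

kcat = Vmax/[E]total = 1410 nM/s / 1.92 nM = 734 s⁻¹.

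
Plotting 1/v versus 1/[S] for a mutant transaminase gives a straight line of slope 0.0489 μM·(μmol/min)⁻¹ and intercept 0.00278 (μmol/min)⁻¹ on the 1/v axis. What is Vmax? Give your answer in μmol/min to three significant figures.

The y-intercept of a Lineweaver–Burk plot equals 1/Vmax, so Vmax = 1/0.00278 = 360 μmol/min.

360 μmol/min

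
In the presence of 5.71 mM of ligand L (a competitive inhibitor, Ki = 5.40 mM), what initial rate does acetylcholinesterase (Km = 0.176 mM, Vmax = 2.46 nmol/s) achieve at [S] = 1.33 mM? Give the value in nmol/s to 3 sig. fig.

1.93 nmol/s

α = 1 + [I]/Ki = 1 + 5.71/5.40 = 2.057.
For a competitive inhibitor, Vmax is unchanged and the apparent Km becomes α·Km: Km,app = 0.362 mM, Vmax,app = 2.46 nmol/s.
v = Vmax,app·[S]/(Km,app + [S]) = 2.46 × 1.33/(0.362 + 1.33) = 1.93 nmol/s.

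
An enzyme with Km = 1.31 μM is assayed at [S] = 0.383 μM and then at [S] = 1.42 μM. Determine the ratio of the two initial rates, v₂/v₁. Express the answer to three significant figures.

2.30

Since Vmax cancels, v₂/v₁ = [S]₂(Km+[S]₁) / [S]₁(Km+[S]₂).
= 1.42×(1.31+0.383) / (0.383×(1.31+1.42)) = 2.404/1.046 = 2.30.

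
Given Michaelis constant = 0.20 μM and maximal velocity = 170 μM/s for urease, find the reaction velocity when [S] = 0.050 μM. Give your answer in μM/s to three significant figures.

34.0 μM/s

[S]/(Km+[S]) = 0.050/0.2500 = 0.2000, the fractional saturation.
v = 0.2000 × Vmax = 0.2000 × 170 = 34.0 μM/s.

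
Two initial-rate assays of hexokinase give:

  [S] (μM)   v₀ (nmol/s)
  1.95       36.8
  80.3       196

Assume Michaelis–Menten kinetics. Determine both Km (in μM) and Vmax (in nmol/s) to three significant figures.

In reciprocal form, 1/v = (Km/Vmax)·(1/[S]) + 1/Vmax. The two points give (1/[S], 1/v) = (0.5128, 0.02717) and (0.01245, 0.005102).
Slope = (0.02717 − 0.005102)/(0.5128 − 0.01245) = 0.04411; intercept = 0.02717 − 0.04411×0.5128 = 0.004553.
Vmax = 1/intercept = 220 nmol/s; Km = slope × Vmax = 0.04411 × 220 = 9.69 μM.

Km = 9.69 μM; Vmax = 220 nmol/s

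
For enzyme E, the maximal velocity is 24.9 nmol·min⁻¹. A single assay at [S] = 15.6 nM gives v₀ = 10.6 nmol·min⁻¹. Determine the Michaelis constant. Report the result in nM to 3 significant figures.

21.0 nM

v/Vmax = 10.6/24.9 = 0.4257 = [S]/(Km+[S]).
So Km + [S] = [S]/0.4257 = 36.65 nM, giving Km = 36.65 − 15.6 = 21.0 nM.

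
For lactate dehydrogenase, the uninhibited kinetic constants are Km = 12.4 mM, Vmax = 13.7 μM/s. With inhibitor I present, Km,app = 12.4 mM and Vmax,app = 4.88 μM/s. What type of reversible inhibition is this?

Vmax decreases (13.7 → 4.88 μM/s) while Km is unchanged — pure noncompetitive inhibition.

noncompetitive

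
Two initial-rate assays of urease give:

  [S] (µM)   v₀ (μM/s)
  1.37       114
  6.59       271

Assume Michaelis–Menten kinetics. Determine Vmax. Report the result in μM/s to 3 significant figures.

From v = Vmax[S]/(Km+[S]), each point gives Vmax = v(Km+[S])/[S].
Equating: 114(Km+1.37)/1.37 = 271(Km+6.59)/6.59.
83.21·Km + 114 = 41.12·Km + 271, so (83.21 − 41.12)·Km = 271 − 114.
Km = 157.0/42.09 = 3.73 µM; then Vmax = 114(3.73+1.37)/1.37 = 424 μM/s.

424 μM/s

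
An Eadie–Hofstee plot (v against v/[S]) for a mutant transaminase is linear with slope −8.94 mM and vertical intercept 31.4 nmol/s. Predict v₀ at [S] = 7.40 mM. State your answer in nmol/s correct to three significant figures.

14.2 nmol/s

In the Eadie–Hofstee form v = Vmax − Km·(v/[S]), the slope is −Km and the intercept is Vmax, so Km = 8.94 mM and Vmax = 31.4 nmol/s.
v = 31.4 × 7.40/(8.94 + 7.40) = 14.2 nmol/s.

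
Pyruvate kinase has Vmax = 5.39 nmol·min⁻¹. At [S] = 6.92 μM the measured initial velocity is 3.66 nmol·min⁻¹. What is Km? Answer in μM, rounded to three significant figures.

3.27 μM

v/Vmax = 3.66/5.39 = 0.6790 = [S]/(Km+[S]).
So Km + [S] = [S]/0.6790 = 10.19 μM, giving Km = 10.19 − 6.92 = 3.27 μM.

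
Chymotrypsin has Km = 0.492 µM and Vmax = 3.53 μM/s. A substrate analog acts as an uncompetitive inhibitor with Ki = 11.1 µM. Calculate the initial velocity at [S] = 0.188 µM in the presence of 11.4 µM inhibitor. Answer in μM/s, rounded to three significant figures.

α = 1 + [I]/Ki = 1 + 11.4/11.1 = 2.027.
For an uncompetitive inhibitor, both parameters are divided by α, giving Vmax/α and Km/α: Km,app = 0.243 µM, Vmax,app = 1.74 μM/s.
v = Vmax,app·[S]/(Km,app + [S]) = 1.74 × 0.188/(0.243 + 0.188) = 0.760 μM/s.

0.760 μM/s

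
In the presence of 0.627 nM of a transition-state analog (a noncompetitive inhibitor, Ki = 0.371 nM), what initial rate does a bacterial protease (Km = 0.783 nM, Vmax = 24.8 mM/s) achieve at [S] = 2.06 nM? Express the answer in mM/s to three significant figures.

6.68 mM/s

α = 1 + [I]/Ki = 1 + 0.627/0.371 = 2.690.
For a noncompetitive inhibitor, Vmax is reduced to Vmax/α while Km is unchanged: Km,app = 0.783 nM, Vmax,app = 9.22 mM/s.
v = Vmax,app·[S]/(Km,app + [S]) = 9.22 × 2.06/(0.783 + 2.06) = 6.68 mM/s.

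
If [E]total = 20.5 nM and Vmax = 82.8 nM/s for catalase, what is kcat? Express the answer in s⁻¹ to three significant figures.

4.04 s⁻¹

kcat = Vmax/[E]total = 82.8 nM/s / 20.5 nM = 4.04 s⁻¹.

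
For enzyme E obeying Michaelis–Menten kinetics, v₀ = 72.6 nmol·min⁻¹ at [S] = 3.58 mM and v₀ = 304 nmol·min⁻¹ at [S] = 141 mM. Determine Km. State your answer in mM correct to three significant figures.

From v = Vmax[S]/(Km+[S]), each point gives Vmax = v(Km+[S])/[S].
Equating: 72.6(Km+3.58)/3.58 = 304(Km+141)/141.
20.28·Km + 72.6 = 2.156·Km + 304, so (20.28 − 2.156)·Km = 304 − 72.6.
Km = 231.4/18.12 = 12.8 mM; then Vmax = 72.6(12.8+3.58)/3.58 = 332 nmol·min⁻¹.

12.8 mM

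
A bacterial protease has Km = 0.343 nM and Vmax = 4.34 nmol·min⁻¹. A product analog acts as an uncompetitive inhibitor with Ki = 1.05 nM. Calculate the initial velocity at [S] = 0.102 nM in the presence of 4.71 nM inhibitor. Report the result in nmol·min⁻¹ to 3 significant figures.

0.490 nmol·min⁻¹

With α = 1 + [I]/Ki = 1 + 4.71/1.05 = 5.486, the uncompetitive rate law is v = (Vmax/α)·[S] / (Km/α + [S]).
v = (4.34/5.486)×0.102 / (0.343/5.486 + 0.102) = 0.08070/0.1645 = 0.490 nmol·min⁻¹.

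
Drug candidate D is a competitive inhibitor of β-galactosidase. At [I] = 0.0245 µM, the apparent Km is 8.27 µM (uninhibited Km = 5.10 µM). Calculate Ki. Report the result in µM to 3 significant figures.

0.0394 µM

Competitive: Km,app = α·Km with α = 1 + [I]/Ki.
α = Km,app/Km = 8.27/5.10 = 1.622.
Ki = [I]/(α − 1) = 0.0245/0.6216 = 0.0394 µM.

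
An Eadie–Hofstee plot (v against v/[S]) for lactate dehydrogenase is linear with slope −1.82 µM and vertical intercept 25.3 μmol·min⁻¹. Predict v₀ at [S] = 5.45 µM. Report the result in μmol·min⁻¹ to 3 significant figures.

In the Eadie–Hofstee form v = Vmax − Km·(v/[S]), the slope is −Km and the intercept is Vmax, so Km = 1.82 µM and Vmax = 25.3 μmol·min⁻¹.
v = 25.3 × 5.45/(1.82 + 5.45) = 19.0 μmol·min⁻¹.

19.0 μmol·min⁻¹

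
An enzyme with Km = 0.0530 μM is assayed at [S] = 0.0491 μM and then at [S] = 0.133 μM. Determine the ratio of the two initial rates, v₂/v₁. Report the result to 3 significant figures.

1.49

The fractional saturations are [S]/(Km+[S]) = 0.0491/0.1021 = 0.4809 and 0.133/0.1860 = 0.7151.
v₂/v₁ is just their ratio: 0.7151/0.4809 = 1.49.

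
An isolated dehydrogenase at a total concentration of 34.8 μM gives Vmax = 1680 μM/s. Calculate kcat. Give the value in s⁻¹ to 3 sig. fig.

kcat = Vmax/[E]total = 1680 μM/s / 34.8 μM = 48.3 s⁻¹.

48.3 s⁻¹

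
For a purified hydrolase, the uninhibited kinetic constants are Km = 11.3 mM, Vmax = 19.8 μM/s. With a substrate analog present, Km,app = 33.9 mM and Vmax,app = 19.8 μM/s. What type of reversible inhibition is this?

Km increases (11.3 → 33.9 mM) while Vmax is unchanged — the hallmark of competitive inhibition.

competitive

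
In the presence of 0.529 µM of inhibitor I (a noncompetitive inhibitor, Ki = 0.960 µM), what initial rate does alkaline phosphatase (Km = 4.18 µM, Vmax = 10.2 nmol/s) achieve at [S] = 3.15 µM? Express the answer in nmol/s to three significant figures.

With α = 1 + [I]/Ki = 1 + 0.529/0.960 = 1.551, the noncompetitive rate law is v = (Vmax/α)·[S] / (Km + [S]).
v = (10.2/1.551)×3.15 / (4.18 + 3.15) = 20.72/7.330 = 2.83 nmol/s.

2.83 nmol/s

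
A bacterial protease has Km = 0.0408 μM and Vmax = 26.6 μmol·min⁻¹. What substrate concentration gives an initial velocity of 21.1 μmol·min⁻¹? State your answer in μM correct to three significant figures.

The required fractional saturation is v/Vmax = 21.1/26.6 = 0.7932.
Then [S]/(Km+[S]) = 0.7932 ⇒ [S] = 0.0408 × 0.7932/(1 − 0.7932) = 0.157 μM.

0.157 μM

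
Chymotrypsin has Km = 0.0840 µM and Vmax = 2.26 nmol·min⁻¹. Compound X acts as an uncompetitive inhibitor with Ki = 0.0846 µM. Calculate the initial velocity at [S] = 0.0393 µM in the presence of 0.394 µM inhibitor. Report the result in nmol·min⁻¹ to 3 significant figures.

0.290 nmol·min⁻¹

α = 1 + [I]/Ki = 1 + 0.394/0.0846 = 5.657.
For an uncompetitive inhibitor, both parameters are divided by α, giving Vmax/α and Km/α: Km,app = 0.0148 µM, Vmax,app = 0.399 nmol·min⁻¹.
v = Vmax,app·[S]/(Km,app + [S]) = 0.399 × 0.0393/(0.0148 + 0.0393) = 0.290 nmol·min⁻¹.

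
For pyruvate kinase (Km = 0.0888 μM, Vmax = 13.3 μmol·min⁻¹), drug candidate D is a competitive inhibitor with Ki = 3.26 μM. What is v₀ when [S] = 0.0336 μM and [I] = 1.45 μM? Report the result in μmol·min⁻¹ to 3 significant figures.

With α = 1 + [I]/Ki = 1 + 1.45/3.26 = 1.445, the competitive rate law is v = Vmax[S] / (αKm + [S]).
v = 13.3×0.0336 / (1.445×0.0888 + 0.0336) = 0.4469/0.1619 = 2.76 μmol·min⁻¹.

2.76 μmol·min⁻¹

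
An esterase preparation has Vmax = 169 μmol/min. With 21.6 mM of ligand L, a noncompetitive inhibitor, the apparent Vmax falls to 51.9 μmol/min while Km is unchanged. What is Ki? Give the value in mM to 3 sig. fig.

9.57 mM

Noncompetitive: Vmax,app = Vmax/α with α = 1 + [I]/Ki.
α = Vmax/Vmax,app = 169/51.9 = 3.256.
Ki = [I]/(α − 1) = 21.6/2.256 = 9.57 mM.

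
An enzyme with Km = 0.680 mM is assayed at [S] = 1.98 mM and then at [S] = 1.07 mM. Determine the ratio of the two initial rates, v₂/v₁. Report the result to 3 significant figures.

0.821

The fractional saturations are [S]/(Km+[S]) = 1.98/2.660 = 0.7444 and 1.07/1.750 = 0.6114.
v₂/v₁ is just their ratio: 0.6114/0.7444 = 0.821.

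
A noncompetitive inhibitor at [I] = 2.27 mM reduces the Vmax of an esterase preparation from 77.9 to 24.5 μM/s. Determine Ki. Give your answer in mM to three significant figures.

Noncompetitive: Vmax,app = Vmax/α with α = 1 + [I]/Ki.
α = Vmax/Vmax,app = 77.9/24.5 = 3.180.
Ki = [I]/(α − 1) = 2.27/2.180 = 1.04 mM.

1.04 mM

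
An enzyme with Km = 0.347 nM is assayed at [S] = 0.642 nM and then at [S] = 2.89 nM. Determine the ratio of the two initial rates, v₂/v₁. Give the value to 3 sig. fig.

The fractional saturations are [S]/(Km+[S]) = 0.642/0.9890 = 0.6491 and 2.89/3.237 = 0.8928.
v₂/v₁ is just their ratio: 0.8928/0.6491 = 1.38.

1.38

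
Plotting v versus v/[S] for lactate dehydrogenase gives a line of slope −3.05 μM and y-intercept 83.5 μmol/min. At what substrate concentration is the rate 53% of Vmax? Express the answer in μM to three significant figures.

3.44 μM

The Eadie–Hofstee slope gives Km = 3.05 μM (slope = −Km).
v/Vmax = [S]/(Km+[S]) = 0.53 ⇒ [S] = Km·0.53/(1−0.53) = 3.05 × 1.128 = 3.44 μM.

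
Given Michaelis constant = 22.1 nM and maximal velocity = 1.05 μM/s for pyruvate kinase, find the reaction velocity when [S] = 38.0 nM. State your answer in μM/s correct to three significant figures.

0.664 μM/s

v = Vmax·[S]/(Km + [S]) = 1.05 × 38.0 / (22.1 + 38.0)
  = 39.90 / 60.10 = 0.664 μM/s.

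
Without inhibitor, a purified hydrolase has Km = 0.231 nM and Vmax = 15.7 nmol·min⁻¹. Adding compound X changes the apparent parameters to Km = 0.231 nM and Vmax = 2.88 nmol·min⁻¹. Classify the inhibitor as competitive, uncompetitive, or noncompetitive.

noncompetitive

Vmax decreases (15.7 → 2.88 nmol·min⁻¹) while Km is unchanged — pure noncompetitive inhibition.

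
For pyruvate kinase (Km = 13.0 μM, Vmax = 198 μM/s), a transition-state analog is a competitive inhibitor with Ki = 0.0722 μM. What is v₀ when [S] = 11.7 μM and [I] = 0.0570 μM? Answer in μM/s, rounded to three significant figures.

With α = 1 + [I]/Ki = 1 + 0.0570/0.0722 = 1.789, the competitive rate law is v = Vmax[S] / (αKm + [S]).
v = 198×11.7 / (1.789×13.0 + 11.7) = 2317/34.96 = 66.3 μM/s.

66.3 μM/s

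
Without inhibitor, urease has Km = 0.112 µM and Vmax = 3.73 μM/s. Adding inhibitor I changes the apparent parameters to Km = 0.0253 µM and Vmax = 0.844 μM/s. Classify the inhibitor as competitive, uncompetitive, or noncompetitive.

uncompetitive

Both Km and Vmax decrease by the same factor (~4.42-fold) — characteristic of uncompetitive inhibition.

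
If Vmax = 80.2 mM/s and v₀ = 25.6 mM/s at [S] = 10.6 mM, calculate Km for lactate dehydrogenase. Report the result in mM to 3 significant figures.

v/Vmax = 25.6/80.2 = 0.3192 = [S]/(Km+[S]).
So Km + [S] = [S]/0.3192 = 33.21 mM, giving Km = 33.21 − 10.6 = 22.6 mM.

22.6 mM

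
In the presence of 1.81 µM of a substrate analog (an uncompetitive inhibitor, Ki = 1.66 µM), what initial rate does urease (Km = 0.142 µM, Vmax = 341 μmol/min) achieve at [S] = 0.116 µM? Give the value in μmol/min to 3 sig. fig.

α = 1 + [I]/Ki = 1 + 1.81/1.66 = 2.090.
For an uncompetitive inhibitor, both parameters are divided by α, giving Vmax/α and Km/α: Km,app = 0.0679 µM, Vmax,app = 163 μmol/min.
v = Vmax,app·[S]/(Km,app + [S]) = 163 × 0.116/(0.0679 + 0.116) = 103 μmol/min.

103 μmol/min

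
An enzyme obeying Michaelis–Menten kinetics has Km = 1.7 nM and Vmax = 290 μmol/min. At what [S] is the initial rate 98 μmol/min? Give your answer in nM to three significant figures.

Rearranging v = Vmax[S]/(Km+[S]) gives [S] = Km·v/(Vmax − v).
[S] = 1.7 × 98 / (290 − 98) = 166.6/192.0 = 0.868 nM.

0.868 nM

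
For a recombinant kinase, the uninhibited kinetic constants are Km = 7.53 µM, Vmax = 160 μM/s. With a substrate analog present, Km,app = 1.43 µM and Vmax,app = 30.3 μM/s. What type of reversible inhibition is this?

uncompetitive

Both Km and Vmax decrease by the same factor (~5.28-fold) — characteristic of uncompetitive inhibition.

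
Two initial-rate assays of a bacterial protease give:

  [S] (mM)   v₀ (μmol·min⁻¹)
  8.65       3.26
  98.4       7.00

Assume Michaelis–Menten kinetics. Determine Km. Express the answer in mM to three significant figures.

12.2 mM

In reciprocal form, 1/v = (Km/Vmax)·(1/[S]) + 1/Vmax. The two points give (1/[S], 1/v) = (0.1156, 0.3067) and (0.01016, 0.1429).
Slope = (0.3067 − 0.1429)/(0.1156 − 0.01016) = 1.554; intercept = 0.3067 − 1.554×0.1156 = 0.1271.
Vmax = 1/intercept = 7.87 μmol·min⁻¹; Km = slope × Vmax = 1.554 × 7.87 = 12.2 mM.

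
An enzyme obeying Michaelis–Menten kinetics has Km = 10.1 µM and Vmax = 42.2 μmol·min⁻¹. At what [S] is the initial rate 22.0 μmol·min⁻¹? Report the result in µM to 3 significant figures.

11.0 µM

Rearranging v = Vmax[S]/(Km+[S]) gives [S] = Km·v/(Vmax − v).
[S] = 10.1 × 22.0 / (42.2 − 22.0) = 222.2/20.20 = 11.0 µM.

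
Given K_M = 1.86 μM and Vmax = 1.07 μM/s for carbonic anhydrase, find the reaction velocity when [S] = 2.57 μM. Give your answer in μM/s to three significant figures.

0.621 μM/s

[S]/(Km+[S]) = 2.57/4.430 = 0.5801, the fractional saturation.
v = 0.5801 × Vmax = 0.5801 × 1.07 = 0.621 μM/s.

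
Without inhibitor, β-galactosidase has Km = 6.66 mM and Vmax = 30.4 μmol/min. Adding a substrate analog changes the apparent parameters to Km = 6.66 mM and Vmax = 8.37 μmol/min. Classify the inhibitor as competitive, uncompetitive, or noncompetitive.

noncompetitive

Vmax decreases (30.4 → 8.37 μmol/min) while Km is unchanged — pure noncompetitive inhibition.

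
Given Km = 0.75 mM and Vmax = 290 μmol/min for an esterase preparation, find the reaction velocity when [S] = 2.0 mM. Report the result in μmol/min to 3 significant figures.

v = Vmax·[S]/(Km + [S]) = 290 × 2.0 / (0.75 + 2.0)
  = 580.0 / 2.750 = 211 μmol/min.

211 μmol/min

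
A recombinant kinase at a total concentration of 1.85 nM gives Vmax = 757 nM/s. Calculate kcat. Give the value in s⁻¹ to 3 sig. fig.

409 s⁻¹

kcat = Vmax/[E]total = 757 nM/s / 1.85 nM = 409 s⁻¹.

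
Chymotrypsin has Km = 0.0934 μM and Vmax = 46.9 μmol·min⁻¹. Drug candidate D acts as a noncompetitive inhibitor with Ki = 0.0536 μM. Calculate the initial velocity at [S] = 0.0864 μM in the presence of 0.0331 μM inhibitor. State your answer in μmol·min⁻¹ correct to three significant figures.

13.9 μmol·min⁻¹

α = 1 + [I]/Ki = 1 + 0.0331/0.0536 = 1.618.
For a noncompetitive inhibitor, Vmax is reduced to Vmax/α while Km is unchanged: Km,app = 0.0934 μM, Vmax,app = 29.0 μmol·min⁻¹.
v = Vmax,app·[S]/(Km,app + [S]) = 29.0 × 0.0864/(0.0934 + 0.0864) = 13.9 μmol·min⁻¹.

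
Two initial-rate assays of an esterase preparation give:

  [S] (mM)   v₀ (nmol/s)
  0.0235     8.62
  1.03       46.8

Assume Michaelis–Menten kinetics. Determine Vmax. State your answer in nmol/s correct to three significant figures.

In reciprocal form, 1/v = (Km/Vmax)·(1/[S]) + 1/Vmax. The two points give (1/[S], 1/v) = (42.55, 0.1160) and (0.9709, 0.02137).
Slope = (0.1160 − 0.02137)/(42.55 − 0.9709) = 0.002276; intercept = 0.1160 − 0.002276×42.55 = 0.01916.
Vmax = 1/intercept = 52.2 nmol/s; Km = slope × Vmax = 0.002276 × 52.2 = 0.119 mM.

52.2 nmol/s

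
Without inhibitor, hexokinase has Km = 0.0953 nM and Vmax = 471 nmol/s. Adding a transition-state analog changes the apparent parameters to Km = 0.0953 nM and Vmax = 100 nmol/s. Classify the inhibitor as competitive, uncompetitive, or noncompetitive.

noncompetitive

Vmax decreases (471 → 100 nmol/s) while Km is unchanged — pure noncompetitive inhibition.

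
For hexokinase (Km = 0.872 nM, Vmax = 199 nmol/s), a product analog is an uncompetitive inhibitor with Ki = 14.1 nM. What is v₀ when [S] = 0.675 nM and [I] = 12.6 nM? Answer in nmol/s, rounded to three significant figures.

With α = 1 + [I]/Ki = 1 + 12.6/14.1 = 1.894, the uncompetitive rate law is v = (Vmax/α)·[S] / (Km/α + [S]).
v = (199/1.894)×0.675 / (0.872/1.894 + 0.675) = 70.94/1.135 = 62.5 nmol/s.

62.5 nmol/s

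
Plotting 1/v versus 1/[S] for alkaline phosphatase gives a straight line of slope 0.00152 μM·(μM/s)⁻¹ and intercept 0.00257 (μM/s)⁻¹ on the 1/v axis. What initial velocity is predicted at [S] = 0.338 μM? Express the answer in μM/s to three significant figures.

142 μM/s

The y-intercept is 1/Vmax, so Vmax = 1/0.00257 = 389 μM/s.
The slope is Km/Vmax, so Km = 0.00152 × 389 = 0.591 μM.
Then v = 389 × 0.338/(0.591 + 0.338) = 142 μM/s.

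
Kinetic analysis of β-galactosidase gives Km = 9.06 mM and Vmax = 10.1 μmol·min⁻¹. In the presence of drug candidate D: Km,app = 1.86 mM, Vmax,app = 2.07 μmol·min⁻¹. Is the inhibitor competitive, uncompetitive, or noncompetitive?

uncompetitive

Both Km and Vmax decrease by the same factor (~4.88-fold) — characteristic of uncompetitive inhibition.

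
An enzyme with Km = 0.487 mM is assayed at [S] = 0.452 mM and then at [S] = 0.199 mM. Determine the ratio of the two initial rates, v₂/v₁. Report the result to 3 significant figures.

0.603

Since Vmax cancels, v₂/v₁ = [S]₂(Km+[S]₁) / [S]₁(Km+[S]₂).
= 0.199×(0.487+0.452) / (0.452×(0.487+0.199)) = 0.1869/0.3101 = 0.603.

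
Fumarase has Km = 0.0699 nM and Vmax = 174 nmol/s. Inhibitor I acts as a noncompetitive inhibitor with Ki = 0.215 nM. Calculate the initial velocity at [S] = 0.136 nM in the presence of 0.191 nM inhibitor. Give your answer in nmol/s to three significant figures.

α = 1 + [I]/Ki = 1 + 0.191/0.215 = 1.888.
For a noncompetitive inhibitor, Vmax is reduced to Vmax/α while Km is unchanged: Km,app = 0.0699 nM, Vmax,app = 92.1 nmol/s.
v = Vmax,app·[S]/(Km,app + [S]) = 92.1 × 0.136/(0.0699 + 0.136) = 60.9 nmol/s.

60.9 nmol/s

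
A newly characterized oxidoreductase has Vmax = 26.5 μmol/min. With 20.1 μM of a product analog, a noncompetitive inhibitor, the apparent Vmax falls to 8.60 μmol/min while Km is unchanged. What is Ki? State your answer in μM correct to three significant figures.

Noncompetitive: Vmax,app = Vmax/α with α = 1 + [I]/Ki.
α = Vmax/Vmax,app = 26.5/8.60 = 3.081.
Ki = [I]/(α − 1) = 20.1/2.081 = 9.66 μM.

9.66 μM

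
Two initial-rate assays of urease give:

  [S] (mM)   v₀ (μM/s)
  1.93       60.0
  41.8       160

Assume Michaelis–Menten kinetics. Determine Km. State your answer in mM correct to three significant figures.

3.67 mM

From v = Vmax[S]/(Km+[S]), each point gives Vmax = v(Km+[S])/[S].
Equating: 60.0(Km+1.93)/1.93 = 160(Km+41.8)/41.8.
31.09·Km + 60.0 = 3.828·Km + 160, so (31.09 − 3.828)·Km = 160 − 60.0.
Km = 100.0/27.26 = 3.67 mM; then Vmax = 60.0(3.67+1.93)/1.93 = 174 μM/s.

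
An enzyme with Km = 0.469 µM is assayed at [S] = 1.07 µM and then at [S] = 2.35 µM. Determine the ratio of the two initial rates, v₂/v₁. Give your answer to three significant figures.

The fractional saturations are [S]/(Km+[S]) = 1.07/1.539 = 0.6953 and 2.35/2.819 = 0.8336.
v₂/v₁ is just their ratio: 0.8336/0.6953 = 1.20.

1.20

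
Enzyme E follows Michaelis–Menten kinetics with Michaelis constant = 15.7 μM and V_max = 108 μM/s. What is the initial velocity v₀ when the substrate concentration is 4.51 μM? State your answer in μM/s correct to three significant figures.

[S]/(Km+[S]) = 4.51/20.21 = 0.2232, the fractional saturation.
v = 0.2232 × Vmax = 0.2232 × 108 = 24.1 μM/s.

24.1 μM/s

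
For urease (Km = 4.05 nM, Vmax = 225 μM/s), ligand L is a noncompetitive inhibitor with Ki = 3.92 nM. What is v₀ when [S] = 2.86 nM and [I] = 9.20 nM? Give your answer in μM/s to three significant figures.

With α = 1 + [I]/Ki = 1 + 9.20/3.92 = 3.347, the noncompetitive rate law is v = (Vmax/α)·[S] / (Km + [S]).
v = (225/3.347)×2.86 / (4.05 + 2.86) = 192.3/6.910 = 27.8 μM/s.

27.8 μM/s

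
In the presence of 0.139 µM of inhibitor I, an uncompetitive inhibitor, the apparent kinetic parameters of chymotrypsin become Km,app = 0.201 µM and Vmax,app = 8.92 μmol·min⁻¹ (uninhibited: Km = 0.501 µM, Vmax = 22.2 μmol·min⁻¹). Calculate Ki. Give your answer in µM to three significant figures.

0.0934 µM

Uncompetitive: Vmax,app = Vmax/α (and Km,app = Km/α) with α = 1 + [I]/Ki.
α = Vmax/Vmax,app = 22.2/8.92 = 2.489.
Since α = 1 + [I]/Ki, [I]/Ki = 2.489 − 1 = 1.489 and Ki = 0.139/1.489 = 0.0934 µM.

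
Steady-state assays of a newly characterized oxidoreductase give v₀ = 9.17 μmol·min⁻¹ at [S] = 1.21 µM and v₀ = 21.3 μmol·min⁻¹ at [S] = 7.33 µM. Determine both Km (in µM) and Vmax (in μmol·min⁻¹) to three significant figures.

Km = 2.60 µM; Vmax = 28.8 μmol·min⁻¹

In reciprocal form, 1/v = (Km/Vmax)·(1/[S]) + 1/Vmax. The two points give (1/[S], 1/v) = (0.8264, 0.1091) and (0.1364, 0.04695).
Slope = (0.1091 − 0.04695)/(0.8264 − 0.1364) = 0.09000; intercept = 0.1091 − 0.09000×0.8264 = 0.03467.
Vmax = 1/intercept = 28.8 μmol·min⁻¹; Km = slope × Vmax = 0.09000 × 28.8 = 2.60 µM.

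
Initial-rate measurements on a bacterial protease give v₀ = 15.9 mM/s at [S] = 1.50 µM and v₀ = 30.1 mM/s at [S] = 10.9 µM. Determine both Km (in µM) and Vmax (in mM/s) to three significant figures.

Km = 1.81 µM; Vmax = 35.1 mM/s

In reciprocal form, 1/v = (Km/Vmax)·(1/[S]) + 1/Vmax. The two points give (1/[S], 1/v) = (0.6667, 0.06289) and (0.09174, 0.03322).
Slope = (0.06289 − 0.03322)/(0.6667 − 0.09174) = 0.05161; intercept = 0.06289 − 0.05161×0.6667 = 0.02849.
Vmax = 1/intercept = 35.1 mM/s; Km = slope × Vmax = 0.05161 × 35.1 = 1.81 µM.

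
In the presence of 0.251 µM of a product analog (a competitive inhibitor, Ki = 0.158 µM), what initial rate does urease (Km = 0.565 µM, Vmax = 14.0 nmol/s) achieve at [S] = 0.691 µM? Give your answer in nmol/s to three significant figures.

With α = 1 + [I]/Ki = 1 + 0.251/0.158 = 2.589, the competitive rate law is v = Vmax[S] / (αKm + [S]).
v = 14.0×0.691 / (2.589×0.565 + 0.691) = 9.674/2.154 = 4.49 nmol/s.

4.49 nmol/s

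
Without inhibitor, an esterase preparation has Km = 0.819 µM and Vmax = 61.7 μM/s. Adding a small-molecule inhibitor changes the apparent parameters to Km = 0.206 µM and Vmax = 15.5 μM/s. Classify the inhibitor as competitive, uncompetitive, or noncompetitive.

uncompetitive

Both Km and Vmax decrease by the same factor (~3.98-fold) — characteristic of uncompetitive inhibition.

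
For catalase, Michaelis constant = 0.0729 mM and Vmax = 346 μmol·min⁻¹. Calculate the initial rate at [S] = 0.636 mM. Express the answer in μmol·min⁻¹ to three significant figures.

310 μmol·min⁻¹

[S]/(Km+[S]) = 0.636/0.7089 = 0.8972, the fractional saturation.
v = 0.8972 × Vmax = 0.8972 × 346 = 310 μmol·min⁻¹.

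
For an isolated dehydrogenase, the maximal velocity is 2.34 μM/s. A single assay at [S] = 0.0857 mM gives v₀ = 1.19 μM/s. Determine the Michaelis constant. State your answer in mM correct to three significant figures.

0.0828 mM

From v = Vmax[S]/(Km+[S]), Km = [S](Vmax − v)/v.
Km = 0.0857 × (2.34 − 1.19) / 1.19 = 0.09855/1.19 = 0.0828 mM.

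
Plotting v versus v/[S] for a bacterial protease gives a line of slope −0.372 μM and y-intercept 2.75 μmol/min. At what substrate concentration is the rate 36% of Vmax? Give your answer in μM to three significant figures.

0.209 μM

The Eadie–Hofstee slope gives Km = 0.372 μM (slope = −Km).
v/Vmax = [S]/(Km+[S]) = 0.36 ⇒ [S] = Km·0.36/(1−0.36) = 0.372 × 0.5625 = 0.209 μM.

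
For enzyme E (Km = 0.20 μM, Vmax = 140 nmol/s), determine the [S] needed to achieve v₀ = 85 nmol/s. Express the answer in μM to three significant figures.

Rearranging v = Vmax[S]/(Km+[S]) gives [S] = Km·v/(Vmax − v).
[S] = 0.20 × 85 / (140 − 85) = 17.00/55.00 = 0.309 μM.

0.309 μM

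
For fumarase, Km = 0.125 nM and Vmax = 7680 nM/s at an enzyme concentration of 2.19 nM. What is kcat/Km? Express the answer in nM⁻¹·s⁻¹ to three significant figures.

28100 nM⁻¹·s⁻¹

kcat = Vmax/[E]total = 7680/2.19 = 3510 s⁻¹.
kcat/Km = 3510/0.125 = 28100 nM⁻¹·s⁻¹.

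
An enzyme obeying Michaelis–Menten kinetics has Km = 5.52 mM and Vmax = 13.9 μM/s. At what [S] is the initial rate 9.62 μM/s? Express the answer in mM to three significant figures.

Rearranging v = Vmax[S]/(Km+[S]) gives [S] = Km·v/(Vmax − v).
[S] = 5.52 × 9.62 / (13.9 − 9.62) = 53.10/4.280 = 12.4 mM.

12.4 mM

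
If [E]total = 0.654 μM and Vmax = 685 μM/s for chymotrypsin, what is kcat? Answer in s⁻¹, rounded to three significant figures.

kcat = Vmax/[E]total = 685 μM/s / 0.654 μM = 1050 s⁻¹.

1050 s⁻¹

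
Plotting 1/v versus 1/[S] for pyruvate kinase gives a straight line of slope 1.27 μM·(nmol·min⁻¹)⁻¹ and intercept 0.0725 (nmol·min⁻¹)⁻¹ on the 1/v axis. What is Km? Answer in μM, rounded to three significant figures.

y-intercept = 1/Vmax ⇒ Vmax = 13.8 nmol·min⁻¹; slope = Km/Vmax ⇒ Km = slope × Vmax.
Km = 1.27 × 13.8 = 17.5 μM.

17.5 μM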